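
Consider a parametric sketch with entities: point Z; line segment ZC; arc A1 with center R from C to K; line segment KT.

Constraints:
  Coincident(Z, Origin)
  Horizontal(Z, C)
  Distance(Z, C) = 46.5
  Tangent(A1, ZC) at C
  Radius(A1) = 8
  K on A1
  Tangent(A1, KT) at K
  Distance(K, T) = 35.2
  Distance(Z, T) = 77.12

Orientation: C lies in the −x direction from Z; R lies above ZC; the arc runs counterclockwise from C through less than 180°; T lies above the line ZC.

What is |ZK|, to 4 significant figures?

43.48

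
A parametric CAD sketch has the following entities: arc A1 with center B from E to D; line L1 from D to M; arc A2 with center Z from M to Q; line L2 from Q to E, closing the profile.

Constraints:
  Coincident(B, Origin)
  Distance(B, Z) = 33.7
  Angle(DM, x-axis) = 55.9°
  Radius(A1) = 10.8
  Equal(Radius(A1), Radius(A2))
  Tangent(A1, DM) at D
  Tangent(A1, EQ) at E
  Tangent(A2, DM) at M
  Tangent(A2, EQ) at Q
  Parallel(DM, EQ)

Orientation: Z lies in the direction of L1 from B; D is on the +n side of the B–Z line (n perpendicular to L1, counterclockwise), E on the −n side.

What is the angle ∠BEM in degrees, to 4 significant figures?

57.34°

The slot axis is L1's direction at 55.9°, so u = (cos 55.9°, sin 55.9°) = (0.5606, 0.8281) and n = (−sin 55.9°, cos 55.9°) = (-0.8281, 0.5606). B is at the origin and Z lies 33.7 along u from B, so Z = 33.7·u = (18.89, 27.91). Tangency of A1 to both parallel lines with radius 10.8 puts D and E at B ± 10.8·n: D = (-8.943, 6.055), E = (8.943, -6.055). Equal radii place M and Q the same way about Z: M = Z + 10.8·n = (9.950, 33.96), Q = Z − 10.8·n = (27.84, 21.85). Then cos ∠BEM = EB·EM / (|EB||EM|), giving 57.34°.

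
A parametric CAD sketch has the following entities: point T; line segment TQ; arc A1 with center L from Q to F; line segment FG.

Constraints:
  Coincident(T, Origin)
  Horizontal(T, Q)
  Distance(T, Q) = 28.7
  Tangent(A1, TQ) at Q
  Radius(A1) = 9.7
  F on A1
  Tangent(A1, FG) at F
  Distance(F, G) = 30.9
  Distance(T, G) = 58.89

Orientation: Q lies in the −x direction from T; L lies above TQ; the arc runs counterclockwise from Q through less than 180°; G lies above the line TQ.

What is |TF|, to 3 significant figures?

28.0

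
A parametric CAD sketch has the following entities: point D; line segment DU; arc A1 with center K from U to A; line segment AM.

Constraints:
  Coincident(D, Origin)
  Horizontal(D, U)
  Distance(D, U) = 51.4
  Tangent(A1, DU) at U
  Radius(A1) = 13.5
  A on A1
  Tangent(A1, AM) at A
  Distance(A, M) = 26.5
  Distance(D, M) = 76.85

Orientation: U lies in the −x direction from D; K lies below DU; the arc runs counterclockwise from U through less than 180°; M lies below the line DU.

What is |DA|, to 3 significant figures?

66.2

Checks: ∠(KU, UD) = 90.00° ✓; |KU| = 13.50 ✓; |KA| = 13.50 ✓; ∠(KA, AM) = 90.00° ✓; |AM| = 26.50 ✓; |DM| = 76.85 ✓.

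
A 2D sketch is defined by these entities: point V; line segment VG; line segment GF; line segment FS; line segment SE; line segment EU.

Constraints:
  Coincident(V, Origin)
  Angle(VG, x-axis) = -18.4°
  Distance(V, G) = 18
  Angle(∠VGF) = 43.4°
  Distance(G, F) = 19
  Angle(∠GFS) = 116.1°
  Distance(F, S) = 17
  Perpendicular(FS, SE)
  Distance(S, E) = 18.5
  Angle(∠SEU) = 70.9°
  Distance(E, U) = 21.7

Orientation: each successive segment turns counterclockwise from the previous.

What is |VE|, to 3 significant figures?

11.5

V is at the origin; VG runs at -18.4° with length 18.0, so G = (17.1, -5.68). ∠VGF = 43.4° gives GF at 118° from the x-axis; with |GF| = 19.0, F = (8.10, 11.1). ∠GFS = 116.1° gives FS at -178° from the x-axis; with |FS| = 17.0, S = (-8.89, 10.4). The perpendicularity gives SE at right angles to FS, so SE runs at -87.9°; with |SE| = 18.5, E = (-8.21, -8.05). Then |VE| = |E − V| = 11.5.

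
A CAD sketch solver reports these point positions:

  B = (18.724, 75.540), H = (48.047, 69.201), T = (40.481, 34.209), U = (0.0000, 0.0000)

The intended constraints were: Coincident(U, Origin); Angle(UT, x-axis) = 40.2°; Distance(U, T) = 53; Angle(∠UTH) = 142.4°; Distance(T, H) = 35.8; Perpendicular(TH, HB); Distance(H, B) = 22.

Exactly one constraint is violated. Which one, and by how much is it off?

Distance(H, B) = 22 — off by 8.00.

U = (0.00, 0.00) ✓; UT at 40.20° ✓; |UT| = 53.00 ✓; ∠UTH = 142.4° ✓; |TH| = 35.80 ✓; ∠(TH, HB) = 90.00° ✓; |HB| = 30.00 ✗.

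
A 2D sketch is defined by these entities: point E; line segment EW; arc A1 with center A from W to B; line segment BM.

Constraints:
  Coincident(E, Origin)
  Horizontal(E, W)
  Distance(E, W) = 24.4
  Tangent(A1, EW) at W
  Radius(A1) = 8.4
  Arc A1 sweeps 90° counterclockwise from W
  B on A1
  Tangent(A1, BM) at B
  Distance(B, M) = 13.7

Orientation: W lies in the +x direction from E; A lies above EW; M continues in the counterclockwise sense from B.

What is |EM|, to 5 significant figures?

39.551

On A1, W sits at bearing -90° from A; a 90° counterclockwise sweep puts B at bearing 0°, so B = A + 8.4·(cos 0°, sin 0°) = (32.800, 8.4000). Tangency of A1 to BM means the radius AB is perpendicular to BM, so BM runs along (−sin 0°, cos 0°); with |BM| = 13.7, M = (32.800, 22.100). Then |EM| = |M − E| = 39.551.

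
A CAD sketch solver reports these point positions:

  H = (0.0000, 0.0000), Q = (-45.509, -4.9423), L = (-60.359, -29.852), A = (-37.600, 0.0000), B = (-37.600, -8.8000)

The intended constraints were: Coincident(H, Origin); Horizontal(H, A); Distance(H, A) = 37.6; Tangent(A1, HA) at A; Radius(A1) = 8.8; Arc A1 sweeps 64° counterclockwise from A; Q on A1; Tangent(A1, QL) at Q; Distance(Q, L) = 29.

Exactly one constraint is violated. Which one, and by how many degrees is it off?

Tangent(A1, QL) at Q — off by 4.80°.

H = (0.00, 0.00) ✓; H.y = 0.00, A.y = 0.00 ✓; |HA| = 37.60 ✓; ∠(BA, AH) = 90.00° ✓; |BA| = 8.800 ✓; bearing(B→Q) − bearing(B→A) = 64.00° ✓; |BQ| = 8.800 ✓; ∠(BQ, QL) = 94.80° ✗; |QL| = 29.00 ✓.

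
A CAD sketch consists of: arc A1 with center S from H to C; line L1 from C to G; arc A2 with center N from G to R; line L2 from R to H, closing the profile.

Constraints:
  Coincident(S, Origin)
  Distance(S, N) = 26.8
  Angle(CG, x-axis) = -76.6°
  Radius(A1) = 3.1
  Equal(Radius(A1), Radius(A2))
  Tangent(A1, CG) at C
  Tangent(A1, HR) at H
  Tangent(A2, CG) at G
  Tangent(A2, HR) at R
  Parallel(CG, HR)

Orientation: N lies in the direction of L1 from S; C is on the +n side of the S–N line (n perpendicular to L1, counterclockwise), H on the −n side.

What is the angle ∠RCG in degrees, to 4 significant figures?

13.03°

The slot axis is L1's direction at -76.6°, so u = (cos -76.6°, sin -76.6°) = (0.2317, -0.9728) and n = (−sin -76.6°, cos -76.6°) = (0.9728, 0.2317). S is at the origin and N lies 26.8 along u from S, so N = 26.8·u = (6.211, -26.07). Tangency of A1 to both parallel lines with radius 3.1 puts C and H at S ± 3.1·n: C = (3.016, 0.7184), H = (-3.016, -0.7184). Equal radii place G and R the same way about N: G = N + 3.1·n = (9.226, -25.35), R = N − 3.1·n = (3.195, -26.79). Then cos ∠RCG = CR·CG / (|CR||CG|), giving 13.03°.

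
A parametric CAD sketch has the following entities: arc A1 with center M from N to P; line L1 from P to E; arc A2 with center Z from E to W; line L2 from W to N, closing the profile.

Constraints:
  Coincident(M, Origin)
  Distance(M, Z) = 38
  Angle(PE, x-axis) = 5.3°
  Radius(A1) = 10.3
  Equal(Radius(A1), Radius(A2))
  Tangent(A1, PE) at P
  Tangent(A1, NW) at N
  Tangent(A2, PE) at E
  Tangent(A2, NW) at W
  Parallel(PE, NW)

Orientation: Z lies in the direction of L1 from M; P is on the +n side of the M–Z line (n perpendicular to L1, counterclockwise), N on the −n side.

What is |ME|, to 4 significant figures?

39.37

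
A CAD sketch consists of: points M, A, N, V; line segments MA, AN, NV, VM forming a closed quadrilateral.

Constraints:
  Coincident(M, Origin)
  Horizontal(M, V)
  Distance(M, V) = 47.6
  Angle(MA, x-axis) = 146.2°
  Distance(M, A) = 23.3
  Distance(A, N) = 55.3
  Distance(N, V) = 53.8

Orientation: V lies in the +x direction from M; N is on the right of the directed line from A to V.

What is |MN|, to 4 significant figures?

36.26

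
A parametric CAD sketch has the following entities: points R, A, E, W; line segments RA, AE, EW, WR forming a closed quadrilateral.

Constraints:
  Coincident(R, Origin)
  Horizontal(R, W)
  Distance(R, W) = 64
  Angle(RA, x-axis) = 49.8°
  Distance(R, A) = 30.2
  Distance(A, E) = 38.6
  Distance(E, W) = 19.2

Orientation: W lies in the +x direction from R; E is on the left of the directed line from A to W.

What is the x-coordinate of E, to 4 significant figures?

57.78

R is at the origin; RW is horizontal with |RW| = 64.0 and W in +x, so W = (64.0, 0). RA runs at 49.8° with |RA| = 30.2, so A = (19.49, 23.07). E is determined by |AE| = 38.6 and |EW| = 19.2 together: it lies at the intersection of circle(A, 38.6) and circle(W, 19.2). With |AW| = 50.13, the foot of the radical line on AW is 36.25 from A and the perpendicular offset is √(38.6² − 36.25²) = 13.27. Taking the left-of-AW solution: E = (57.78, 18.16).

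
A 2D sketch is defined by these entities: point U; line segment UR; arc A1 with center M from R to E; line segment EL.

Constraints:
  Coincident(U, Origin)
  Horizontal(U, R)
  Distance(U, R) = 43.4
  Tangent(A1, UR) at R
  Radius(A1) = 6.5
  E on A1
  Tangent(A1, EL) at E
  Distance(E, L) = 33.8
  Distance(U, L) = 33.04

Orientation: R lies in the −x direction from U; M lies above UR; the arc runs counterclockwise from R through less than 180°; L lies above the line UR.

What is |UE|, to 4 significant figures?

38.46

U is at the origin; UR is horizontal with |UR| = 43.4 and R on the −x side, so R = (-43.40, 0.000). A1 meets UR tangentially, so MR is at right angles to UR, so M = R + (0, 6.5) = (-43.40, 6.500). Since ME ⟂ EL (tangency), |ML| = √(6.5² + 33.8²) = 34.42 regardless of where E sits on A1. So L lies on both circle(U, 33.04) and circle(M, 34.42); the above-UR intersection is L = (-16.86, 28.42). E is the foot of the tangent from L: E = (-38.39, 2.360).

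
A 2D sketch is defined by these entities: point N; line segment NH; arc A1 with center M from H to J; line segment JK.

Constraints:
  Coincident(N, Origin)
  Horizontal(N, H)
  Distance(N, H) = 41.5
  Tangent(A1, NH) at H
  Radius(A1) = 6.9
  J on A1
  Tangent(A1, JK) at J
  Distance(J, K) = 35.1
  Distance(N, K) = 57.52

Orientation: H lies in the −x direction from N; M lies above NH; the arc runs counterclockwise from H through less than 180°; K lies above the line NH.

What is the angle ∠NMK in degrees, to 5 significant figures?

94.938°

N is at the origin; NH is horizontal with |NH| = 41.5 and H on the −x side, so H = (-41.500, 0.0000). The tangent condition forces MH to be normal to NH, so M = H + (0, 6.9) = (-41.500, 6.9000). Since MJ ⟂ JK (tangency), |MK| = √(6.9² + 35.1²) = 35.772 regardless of where J sits on A1. So K lies on both circle(N, 57.52) and circle(M, 35.772); the above-NH intersection is K = (-38.692, 42.561). J is the foot of the tangent from K: J = (-34.646, 7.6954).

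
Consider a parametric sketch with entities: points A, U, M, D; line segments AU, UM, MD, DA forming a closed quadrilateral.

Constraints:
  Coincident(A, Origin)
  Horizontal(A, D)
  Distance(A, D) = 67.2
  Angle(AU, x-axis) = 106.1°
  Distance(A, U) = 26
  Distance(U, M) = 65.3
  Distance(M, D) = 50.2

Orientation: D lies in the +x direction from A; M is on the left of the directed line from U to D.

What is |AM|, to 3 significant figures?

72.3

Checks: |UM| = 65.30 ✓; |MD| = 50.20 ✓.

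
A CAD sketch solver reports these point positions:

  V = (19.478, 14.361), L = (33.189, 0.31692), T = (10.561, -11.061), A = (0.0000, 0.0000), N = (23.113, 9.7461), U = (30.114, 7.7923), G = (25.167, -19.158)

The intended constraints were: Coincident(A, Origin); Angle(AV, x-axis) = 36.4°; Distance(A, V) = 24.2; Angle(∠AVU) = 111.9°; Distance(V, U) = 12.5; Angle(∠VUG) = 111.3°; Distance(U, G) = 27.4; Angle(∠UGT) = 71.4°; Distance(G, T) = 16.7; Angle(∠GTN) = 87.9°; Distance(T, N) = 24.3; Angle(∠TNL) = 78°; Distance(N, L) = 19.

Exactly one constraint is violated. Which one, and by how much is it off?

Distance(N, L) = 19 — off by 5.20.

A = (0.00, 0.00) ✓; AV at 36.40° ✓; |AV| = 24.20 ✓; ∠AVU = 111.9° ✓; |VU| = 12.50 ✓; ∠VUG = 111.3° ✓; |UG| = 27.40 ✓; ∠UGT = 71.40° ✓; |GT| = 16.70 ✓; ∠GTN = 87.90° ✓; |TN| = 24.30 ✓; ∠TNL = 78.00° ✓; |NL| = 13.80 ✗.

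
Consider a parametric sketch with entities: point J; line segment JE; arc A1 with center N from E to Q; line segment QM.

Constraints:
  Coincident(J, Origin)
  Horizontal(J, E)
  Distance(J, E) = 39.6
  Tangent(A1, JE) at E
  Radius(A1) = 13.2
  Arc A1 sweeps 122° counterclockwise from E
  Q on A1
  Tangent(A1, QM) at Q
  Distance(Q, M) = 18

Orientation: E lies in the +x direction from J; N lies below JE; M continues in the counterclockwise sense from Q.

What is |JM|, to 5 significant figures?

51.934

J is at the origin; J and E share the same y with |JE| = 39.6 and E on the +x side, so E = (39.600, 0.0000). A1 meets JE tangentially, so NE is at right angles to JE, so N = E + (0, -13.2) = (39.600, -13.200). On A1, E sits at bearing 90° from N; a 122° counterclockwise sweep puts Q at bearing 212°, so Q = N + 13.2·(cos 212°, sin 212°) = (28.406, -20.195). A1 meets QM tangentially, so NQ is at right angles to QM, so QM runs along (−sin 212°, cos 212°); with |QM| = 18.0, M = (37.944, -35.460). Then |JM| = |M − J| = 51.934.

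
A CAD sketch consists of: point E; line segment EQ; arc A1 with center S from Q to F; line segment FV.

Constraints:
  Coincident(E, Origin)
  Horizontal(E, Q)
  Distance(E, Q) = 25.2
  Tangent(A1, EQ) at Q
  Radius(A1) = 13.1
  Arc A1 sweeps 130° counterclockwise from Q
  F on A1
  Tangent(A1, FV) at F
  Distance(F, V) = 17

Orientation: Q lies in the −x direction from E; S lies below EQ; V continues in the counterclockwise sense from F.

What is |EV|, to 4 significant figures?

42.24

E is at the origin; EQ is horizontal with |EQ| = 25.2 and Q on the −x side, so Q = (-25.20, 0.000). Tangency of A1 to EQ means the radius SQ is perpendicular to EQ, so S = Q + (0, -13.1) = (-25.20, -13.10). On A1, Q sits at bearing 90° from S; a 130° counterclockwise sweep puts F at bearing 220°, so F = S + 13.1·(cos 220°, sin 220°) = (-35.24, -21.52). Since A1 is tangent to FV there, SF ⟂ FV, so FV runs along (−sin 220°, cos 220°); with |FV| = 17.0, V = (-24.31, -34.54). Then |EV| = |V − E| = 42.24.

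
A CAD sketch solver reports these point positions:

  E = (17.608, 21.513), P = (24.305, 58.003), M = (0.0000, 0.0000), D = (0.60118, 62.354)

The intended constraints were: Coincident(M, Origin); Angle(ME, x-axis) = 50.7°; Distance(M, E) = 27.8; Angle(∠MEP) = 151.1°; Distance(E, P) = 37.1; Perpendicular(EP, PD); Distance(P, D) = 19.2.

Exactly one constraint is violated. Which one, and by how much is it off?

Distance(P, D) = 19.2 — off by 4.90.

M = (0.00, 0.00) ✓; ME at 50.70° ✓; |ME| = 27.80 ✓; ∠MEP = 151.1° ✓; |EP| = 37.10 ✓; ∠(EP, PD) = 90.00° ✓; |PD| = 24.10 ✗.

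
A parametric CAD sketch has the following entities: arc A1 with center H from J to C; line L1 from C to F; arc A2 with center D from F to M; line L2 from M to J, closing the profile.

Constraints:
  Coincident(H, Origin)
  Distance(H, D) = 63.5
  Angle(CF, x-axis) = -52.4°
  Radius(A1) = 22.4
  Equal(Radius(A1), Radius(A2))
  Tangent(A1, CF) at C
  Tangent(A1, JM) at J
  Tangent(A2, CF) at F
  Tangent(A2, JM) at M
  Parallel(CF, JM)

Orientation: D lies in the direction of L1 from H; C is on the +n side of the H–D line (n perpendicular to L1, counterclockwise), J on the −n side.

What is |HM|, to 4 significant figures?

67.34

The slot axis is L1's direction at -52.4°, so u = (cos -52.4°, sin -52.4°) = (0.6101, -0.7923) and n = (−sin -52.4°, cos -52.4°) = (0.7923, 0.6101). H is at the origin and D lies 63.5 along u from H, so D = 63.5·u = (38.74, -50.31). Tangency of A1 to both parallel lines with radius 22.4 puts C and J at H ± 22.4·n: C = (17.75, 13.67), J = (-17.75, -13.67). Equal radii place F and M the same way about D: F = D + 22.4·n = (56.49, -36.64), M = D − 22.4·n = (21.00, -63.98). Then |HM| = |M − H| = 67.34.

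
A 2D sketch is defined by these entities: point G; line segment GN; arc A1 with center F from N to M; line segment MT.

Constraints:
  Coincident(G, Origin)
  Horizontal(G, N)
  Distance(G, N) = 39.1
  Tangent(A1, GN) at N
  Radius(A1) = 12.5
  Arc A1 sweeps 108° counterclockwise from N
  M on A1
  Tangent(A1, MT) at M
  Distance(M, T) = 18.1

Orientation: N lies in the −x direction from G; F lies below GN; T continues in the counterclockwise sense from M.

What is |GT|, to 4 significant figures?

56.46

G is at the origin; GN is horizontal with |GN| = 39.1 and N on the −x side, so N = (-39.10, 0.000). Since A1 is tangent to GN there, FN ⟂ GN, so F = N + (0, -12.5) = (-39.10, -12.50). On A1, N sits at bearing 90° from F; a 108° counterclockwise sweep puts M at bearing 198°, so M = F + 12.5·(cos 198°, sin 198°) = (-50.99, -16.36). A1 meets MT tangentially, so FM is at right angles to MT, so MT runs along (−sin 198°, cos 198°); with |MT| = 18.1, T = (-45.39, -33.58). Then |GT| = |T − G| = 56.46.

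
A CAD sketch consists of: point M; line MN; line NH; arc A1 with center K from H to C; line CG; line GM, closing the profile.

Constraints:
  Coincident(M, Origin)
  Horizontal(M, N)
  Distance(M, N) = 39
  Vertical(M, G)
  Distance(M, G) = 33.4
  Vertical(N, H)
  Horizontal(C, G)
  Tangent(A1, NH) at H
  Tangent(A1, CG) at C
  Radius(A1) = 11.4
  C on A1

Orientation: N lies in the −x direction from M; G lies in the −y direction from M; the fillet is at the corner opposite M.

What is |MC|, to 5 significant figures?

43.328

M is at the origin; MN is horizontal with |MN| = 39.0 and N on the −x side, so N = (-39.000, 0.0000). M and G share the same x with |MG| = 33.4 and G on the −y side, so G = (0.0000, -33.400). The virtual corner opposite M is at (-39.000, -33.400). Tangency of A1 to NH means the radius KH is perpendicular to NH and tangency of A1 to CG means the radius KC is perpendicular to CG, with radius 11.4, so the center K sits 11.4 in from both sides at K = (-27.600, -22.000). That places the tangent points at H = (-39.000, -22.000) on NH and C = (-27.600, -33.400) on CG. Then |MC| = |C − M| = 43.328.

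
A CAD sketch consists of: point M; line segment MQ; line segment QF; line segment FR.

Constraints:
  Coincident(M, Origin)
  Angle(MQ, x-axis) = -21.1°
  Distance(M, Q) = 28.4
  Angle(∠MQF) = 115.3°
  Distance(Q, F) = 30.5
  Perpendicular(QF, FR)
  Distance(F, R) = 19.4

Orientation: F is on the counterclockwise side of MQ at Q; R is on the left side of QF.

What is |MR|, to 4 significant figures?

43.10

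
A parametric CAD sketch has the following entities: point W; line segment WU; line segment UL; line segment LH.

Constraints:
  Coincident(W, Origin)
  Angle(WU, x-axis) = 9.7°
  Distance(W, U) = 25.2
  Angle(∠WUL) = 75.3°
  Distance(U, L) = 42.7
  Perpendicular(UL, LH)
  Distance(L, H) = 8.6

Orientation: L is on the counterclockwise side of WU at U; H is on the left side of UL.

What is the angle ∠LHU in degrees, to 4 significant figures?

78.61°

W is at the origin; WU runs at 9.7° with length 25.2, so U = 25.2·(cos 9.7°, sin 9.7°) = (24.84, 4.246). ∠WUL = 75.3°, so UL runs at 9.7° + (180° − 75.3°) = 114.4° from the x-axis; with |UL| = 42.7, L = U + 42.7·(cos 114.4°, sin 114.4°) = (7.200, 43.13). The perpendicularity gives LH at right angles to UL; with |LH| = 8.6 on the left of UL, H = L + 8.6·(-0.9107, -0.4131) = (-0.6317, 39.58). Then cos ∠LHU = HL·HU / (|HL||HU|), giving 78.61°.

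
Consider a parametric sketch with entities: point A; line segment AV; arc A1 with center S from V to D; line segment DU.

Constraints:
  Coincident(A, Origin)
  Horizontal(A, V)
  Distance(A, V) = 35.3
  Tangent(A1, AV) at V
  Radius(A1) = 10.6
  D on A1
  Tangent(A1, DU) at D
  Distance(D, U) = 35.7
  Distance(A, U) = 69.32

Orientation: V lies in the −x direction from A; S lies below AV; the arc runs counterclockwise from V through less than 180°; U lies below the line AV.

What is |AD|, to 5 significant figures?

46.182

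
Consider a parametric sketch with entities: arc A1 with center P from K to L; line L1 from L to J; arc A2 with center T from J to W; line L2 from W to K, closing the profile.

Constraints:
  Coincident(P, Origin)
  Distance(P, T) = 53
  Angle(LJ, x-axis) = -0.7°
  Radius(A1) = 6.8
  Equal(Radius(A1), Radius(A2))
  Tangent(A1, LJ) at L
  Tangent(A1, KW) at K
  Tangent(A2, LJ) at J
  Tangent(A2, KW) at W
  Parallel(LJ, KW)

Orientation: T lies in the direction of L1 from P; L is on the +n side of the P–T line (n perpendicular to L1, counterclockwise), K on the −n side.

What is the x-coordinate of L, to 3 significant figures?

0.0831

The slot axis is L1's direction at -0.7°, so u = (cos -0.7°, sin -0.7°) = (1.00, -0.0122) and n = (−sin -0.7°, cos -0.7°) = (0.0122, 1.00). P is at the origin and T lies 53.0 along u from P, so T = 53.0·u = (53.0, -0.648). Tangency of A1 to both parallel lines with radius 6.8 puts L and K at P ± 6.8·n: L = (0.0831, 6.80), K = (-0.0831, -6.80). So L.x = 0.0831.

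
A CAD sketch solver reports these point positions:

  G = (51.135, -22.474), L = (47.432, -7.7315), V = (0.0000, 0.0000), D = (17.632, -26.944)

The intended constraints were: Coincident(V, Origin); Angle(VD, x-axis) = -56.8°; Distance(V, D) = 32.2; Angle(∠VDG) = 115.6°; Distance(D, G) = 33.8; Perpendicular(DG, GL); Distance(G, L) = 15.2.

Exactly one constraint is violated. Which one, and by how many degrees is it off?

Perpendicular(DG, GL) — off by 6.50°.

V = (0.00, 0.00) ✓; VD at -56.80° ✓; |VD| = 32.20 ✓; ∠VDG = 115.6° ✓; |DG| = 33.80 ✓; ∠(DG, GL) = 96.50° ✗; |GL| = 15.20 ✓.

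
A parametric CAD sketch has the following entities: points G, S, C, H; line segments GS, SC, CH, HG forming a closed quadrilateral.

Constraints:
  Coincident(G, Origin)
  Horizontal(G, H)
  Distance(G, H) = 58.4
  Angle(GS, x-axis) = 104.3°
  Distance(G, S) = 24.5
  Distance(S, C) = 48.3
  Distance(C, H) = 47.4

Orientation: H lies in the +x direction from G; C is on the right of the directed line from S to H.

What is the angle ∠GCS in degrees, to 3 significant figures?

11.7°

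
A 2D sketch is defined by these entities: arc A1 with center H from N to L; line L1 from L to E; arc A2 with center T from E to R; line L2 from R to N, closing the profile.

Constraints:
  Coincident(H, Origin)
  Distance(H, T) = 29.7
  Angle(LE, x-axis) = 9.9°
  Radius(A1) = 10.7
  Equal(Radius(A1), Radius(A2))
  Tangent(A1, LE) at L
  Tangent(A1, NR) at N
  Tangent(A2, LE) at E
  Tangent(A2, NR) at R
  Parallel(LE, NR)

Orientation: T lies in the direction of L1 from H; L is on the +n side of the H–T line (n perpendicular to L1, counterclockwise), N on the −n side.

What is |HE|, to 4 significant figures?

31.57

Tangency of A1 to both parallel lines with radius 10.7 puts L and N at H ± 10.7·n: L = (-1.840, 10.54), N = (1.840, -10.54). Equal radii place E and R the same way about T: E = T + 10.7·n = (27.42, 15.65), R = T − 10.7·n = (31.10, -5.434). Then |HE| = |E − H| = 31.57.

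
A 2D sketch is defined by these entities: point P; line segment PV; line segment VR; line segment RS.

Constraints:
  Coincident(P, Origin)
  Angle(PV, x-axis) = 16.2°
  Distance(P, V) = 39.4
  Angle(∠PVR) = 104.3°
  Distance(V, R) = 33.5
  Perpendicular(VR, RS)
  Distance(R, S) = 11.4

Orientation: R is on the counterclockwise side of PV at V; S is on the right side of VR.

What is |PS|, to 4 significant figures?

65.78

P is at the origin; PV runs at 16.2° with length 39.4, so V = 39.4·(cos 16.2°, sin 16.2°) = (37.84, 10.99). ∠PVR = 104.3°, so VR runs at 16.2° + (180° − 104.3°) = 91.90° from the x-axis; with |VR| = 33.5, R = V + 33.5·(cos 91.90°, sin 91.90°) = (36.72, 44.47). The perpendicularity gives RS at right angles to VR; with |RS| = 11.4 on the right of VR, S = R + 11.4·(0.9995, 0.03316) = (48.12, 44.85). Then |PS| = |S − P| = 65.78.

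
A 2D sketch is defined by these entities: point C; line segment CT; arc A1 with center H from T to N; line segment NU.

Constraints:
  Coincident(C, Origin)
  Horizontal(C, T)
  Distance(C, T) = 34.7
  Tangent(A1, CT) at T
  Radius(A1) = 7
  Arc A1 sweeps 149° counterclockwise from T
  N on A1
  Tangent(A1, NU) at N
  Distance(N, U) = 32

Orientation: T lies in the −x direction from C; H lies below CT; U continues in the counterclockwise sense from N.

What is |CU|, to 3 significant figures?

31.4

On A1, T sits at bearing 90° from H; a 149° counterclockwise sweep puts N at bearing 239°, so N = H + 7.0·(cos 239°, sin 239°) = (-38.3, -13.0). The tangent condition forces HN to be normal to NU, so NU runs along (−sin 239°, cos 239°); with |NU| = 32.0, U = (-10.9, -29.5). Then |CU| = |U − C| = 31.4.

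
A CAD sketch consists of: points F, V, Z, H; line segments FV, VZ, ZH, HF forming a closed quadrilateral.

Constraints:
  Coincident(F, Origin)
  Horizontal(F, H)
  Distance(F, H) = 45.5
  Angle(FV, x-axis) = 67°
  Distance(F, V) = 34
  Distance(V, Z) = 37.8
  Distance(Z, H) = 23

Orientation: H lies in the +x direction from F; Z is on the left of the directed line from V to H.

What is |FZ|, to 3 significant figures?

54.9

Checks: |VZ| = 37.80 ✓; |ZH| = 23.00 ✓.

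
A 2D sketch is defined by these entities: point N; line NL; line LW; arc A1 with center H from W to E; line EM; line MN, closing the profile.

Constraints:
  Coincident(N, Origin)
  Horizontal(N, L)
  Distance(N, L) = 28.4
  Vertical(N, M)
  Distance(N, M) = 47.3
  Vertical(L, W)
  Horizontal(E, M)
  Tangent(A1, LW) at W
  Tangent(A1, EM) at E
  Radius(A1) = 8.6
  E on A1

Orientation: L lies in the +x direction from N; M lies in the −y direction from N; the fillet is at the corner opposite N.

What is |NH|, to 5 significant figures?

43.471

NM is vertical with |NM| = 47.3 and M on the −y side, so M = (0.0000, -47.300). The virtual corner opposite N is at (28.400, -47.300). Since A1 is tangent to LW there, HW ⟂ LW and the tangent condition forces HE to be normal to EM, with radius 8.6, so the center H sits 8.6 in from both sides at H = (19.800, -38.700). Then |NH| = |H − N| = 43.471.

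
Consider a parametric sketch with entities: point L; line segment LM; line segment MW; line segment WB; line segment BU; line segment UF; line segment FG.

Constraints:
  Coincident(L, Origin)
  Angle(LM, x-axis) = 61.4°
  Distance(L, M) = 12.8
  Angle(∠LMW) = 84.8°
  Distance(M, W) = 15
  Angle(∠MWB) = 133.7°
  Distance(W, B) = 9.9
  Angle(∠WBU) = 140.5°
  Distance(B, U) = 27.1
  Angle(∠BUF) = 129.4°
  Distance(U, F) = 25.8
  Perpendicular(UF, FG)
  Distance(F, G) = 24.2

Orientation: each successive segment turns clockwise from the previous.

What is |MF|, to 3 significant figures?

52.2

∠WBU = 140.5° gives BU at -120° from the x-axis; with |BU| = 27.1, U = (6.91, -30.4). ∠BUF = 129.4° gives UF at -170° from the x-axis; with |UF| = 25.8, F = (-18.5, -34.8). Then |MF| = |F − M| = 52.2.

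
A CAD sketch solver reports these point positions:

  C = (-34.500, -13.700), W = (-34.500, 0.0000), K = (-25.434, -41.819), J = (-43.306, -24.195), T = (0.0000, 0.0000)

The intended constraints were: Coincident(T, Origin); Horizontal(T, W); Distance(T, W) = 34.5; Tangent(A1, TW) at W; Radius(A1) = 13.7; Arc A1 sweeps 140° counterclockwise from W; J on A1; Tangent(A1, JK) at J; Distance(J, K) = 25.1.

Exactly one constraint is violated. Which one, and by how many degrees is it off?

Tangent(A1, JK) at J — off by 4.60°.

T = (0.00, 0.00) ✓; T.y = 0.00, W.y = 0.00 ✓; |TW| = 34.50 ✓; ∠(CW, WT) = 90.00° ✓; |CW| = 13.70 ✓; bearing(C→J) − bearing(C→W) = 140.0° ✓; |CJ| = 13.70 ✓; ∠(CJ, JK) = 94.60° ✗; |JK| = 25.10 ✓.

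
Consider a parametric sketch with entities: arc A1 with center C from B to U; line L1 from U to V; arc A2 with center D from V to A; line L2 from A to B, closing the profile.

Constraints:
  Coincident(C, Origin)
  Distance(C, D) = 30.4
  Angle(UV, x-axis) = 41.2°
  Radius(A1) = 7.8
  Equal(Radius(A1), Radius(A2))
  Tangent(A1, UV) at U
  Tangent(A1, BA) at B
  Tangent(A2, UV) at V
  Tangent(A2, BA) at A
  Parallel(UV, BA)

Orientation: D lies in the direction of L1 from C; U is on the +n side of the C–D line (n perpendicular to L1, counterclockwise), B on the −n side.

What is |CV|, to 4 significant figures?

31.38

The slot axis is L1's direction at 41.2°, so u = (cos 41.2°, sin 41.2°) = (0.7524, 0.6587) and n = (−sin 41.2°, cos 41.2°) = (-0.6587, 0.7524). C is at the origin and D lies 30.4 along u from C, so D = 30.4·u = (22.87, 20.02). Tangency of A1 to both parallel lines with radius 7.8 puts U and B at C ± 7.8·n: U = (-5.138, 5.869), B = (5.138, -5.869). Equal radii place V and A the same way about D: V = D + 7.8·n = (17.74, 25.89), A = D − 7.8·n = (28.01, 14.16). Then |CV| = |V − C| = 31.38.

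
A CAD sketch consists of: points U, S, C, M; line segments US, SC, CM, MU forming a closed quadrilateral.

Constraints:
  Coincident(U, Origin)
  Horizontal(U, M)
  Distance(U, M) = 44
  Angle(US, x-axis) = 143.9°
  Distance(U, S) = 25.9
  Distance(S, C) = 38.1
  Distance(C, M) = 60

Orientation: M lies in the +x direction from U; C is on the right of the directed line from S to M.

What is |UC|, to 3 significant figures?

24.8

U is at the origin; UM is horizontal with |UM| = 44.0 and M in +x, so M = (44.0, 0). US runs at 143.9° with |US| = 25.9, so S = (-20.9, 15.3). C is determined by |SC| = 38.1 and |CM| = 60.0 together: it lies at the intersection of circle(S, 38.1) and circle(M, 60.0). With |SM| = 66.7, the foot of the radical line on SM is 17.2 from S and the perpendicular offset is √(38.1² − 17.2²) = 34.0. Taking the right-of-SM solution: C = (-11.9, -21.8).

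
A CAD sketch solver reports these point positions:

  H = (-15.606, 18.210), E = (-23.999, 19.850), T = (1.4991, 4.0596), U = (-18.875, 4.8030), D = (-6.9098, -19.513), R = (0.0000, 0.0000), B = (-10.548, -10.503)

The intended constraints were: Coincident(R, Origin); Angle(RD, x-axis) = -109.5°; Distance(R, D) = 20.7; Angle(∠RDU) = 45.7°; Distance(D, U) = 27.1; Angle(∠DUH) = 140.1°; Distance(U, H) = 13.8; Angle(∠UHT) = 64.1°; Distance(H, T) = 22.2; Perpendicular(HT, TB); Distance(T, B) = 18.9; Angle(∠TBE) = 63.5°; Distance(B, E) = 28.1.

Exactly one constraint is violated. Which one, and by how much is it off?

Distance(B, E) = 28.1 — off by 5.10.

R = (0.00, 0.00) ✓; RD at -109.5° ✓; |RD| = 20.70 ✓; ∠RDU = 45.70° ✓; |DU| = 27.10 ✓; ∠DUH = 140.1° ✓; |UH| = 13.80 ✓; ∠UHT = 64.10° ✓; |HT| = 22.20 ✓; ∠(HT, TB) = 90.00° ✓; |TB| = 18.90 ✓; ∠TBE = 63.50° ✓; |BE| = 33.20 ✗.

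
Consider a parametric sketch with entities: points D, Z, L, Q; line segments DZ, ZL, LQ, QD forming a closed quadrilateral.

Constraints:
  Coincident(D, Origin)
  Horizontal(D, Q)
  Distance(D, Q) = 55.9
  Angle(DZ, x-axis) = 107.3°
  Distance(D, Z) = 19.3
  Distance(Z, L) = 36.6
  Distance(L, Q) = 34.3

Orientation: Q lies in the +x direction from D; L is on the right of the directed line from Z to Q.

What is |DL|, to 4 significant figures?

22.69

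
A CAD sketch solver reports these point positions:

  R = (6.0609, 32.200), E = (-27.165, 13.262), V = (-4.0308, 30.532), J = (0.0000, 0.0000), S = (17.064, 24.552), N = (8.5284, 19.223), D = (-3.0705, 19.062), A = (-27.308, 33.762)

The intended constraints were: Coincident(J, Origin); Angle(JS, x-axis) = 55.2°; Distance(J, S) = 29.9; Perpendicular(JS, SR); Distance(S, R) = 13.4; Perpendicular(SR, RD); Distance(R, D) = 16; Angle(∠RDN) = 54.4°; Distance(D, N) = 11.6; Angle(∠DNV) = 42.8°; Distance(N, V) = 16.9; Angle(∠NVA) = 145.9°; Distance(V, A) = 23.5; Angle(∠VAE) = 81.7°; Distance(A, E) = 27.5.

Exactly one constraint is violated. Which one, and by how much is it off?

Distance(A, E) = 27.5 — off by 7.00.

J = (0.00, 0.00) ✓; JS at 55.20° ✓; |JS| = 29.90 ✓; ∠(JS, SR) = 90.00° ✓; |SR| = 13.40 ✓; ∠(SR, RD) = 90.00° ✓; |RD| = 16.00 ✓; ∠RDN = 54.40° ✓; |DN| = 11.60 ✓; ∠DNV = 42.80° ✓; |NV| = 16.90 ✓; ∠NVA = 145.9° ✓; |VA| = 23.50 ✓; ∠VAE = 81.70° ✓; |AE| = 20.50 ✗.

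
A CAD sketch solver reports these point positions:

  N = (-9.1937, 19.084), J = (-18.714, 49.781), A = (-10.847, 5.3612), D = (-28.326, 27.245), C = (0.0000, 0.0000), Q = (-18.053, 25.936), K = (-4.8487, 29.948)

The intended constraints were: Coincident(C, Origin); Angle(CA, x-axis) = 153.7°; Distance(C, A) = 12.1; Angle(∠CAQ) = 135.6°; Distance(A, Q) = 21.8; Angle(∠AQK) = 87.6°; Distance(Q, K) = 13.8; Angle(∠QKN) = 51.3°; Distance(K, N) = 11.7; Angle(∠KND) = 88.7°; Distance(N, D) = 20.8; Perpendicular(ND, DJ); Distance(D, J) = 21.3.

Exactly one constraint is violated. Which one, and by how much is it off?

Distance(D, J) = 21.3 — off by 3.20.

C = (0.00, 0.00) ✓; CA at 153.7° ✓; |CA| = 12.10 ✓; ∠CAQ = 135.6° ✓; |AQ| = 21.80 ✓; ∠AQK = 87.60° ✓; |QK| = 13.80 ✓; ∠QKN = 51.30° ✓; |KN| = 11.70 ✓; ∠KND = 88.70° ✓; |ND| = 20.80 ✓; ∠(ND, DJ) = 90.00° ✓; |DJ| = 24.50 ✗.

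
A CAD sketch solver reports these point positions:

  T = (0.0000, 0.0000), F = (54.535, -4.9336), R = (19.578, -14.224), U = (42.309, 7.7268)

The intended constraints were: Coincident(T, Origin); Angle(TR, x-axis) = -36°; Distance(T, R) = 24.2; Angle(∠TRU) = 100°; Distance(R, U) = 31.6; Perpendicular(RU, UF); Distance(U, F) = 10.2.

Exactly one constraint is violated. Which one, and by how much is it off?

Distance(U, F) = 10.2 — off by 7.40.

T = (0.00, 0.00) ✓; TR at -36.00° ✓; |TR| = 24.20 ✓; ∠TRU = 100.0° ✓; |RU| = 31.60 ✓; ∠(RU, UF) = 90.00° ✓; |UF| = 17.60 ✗.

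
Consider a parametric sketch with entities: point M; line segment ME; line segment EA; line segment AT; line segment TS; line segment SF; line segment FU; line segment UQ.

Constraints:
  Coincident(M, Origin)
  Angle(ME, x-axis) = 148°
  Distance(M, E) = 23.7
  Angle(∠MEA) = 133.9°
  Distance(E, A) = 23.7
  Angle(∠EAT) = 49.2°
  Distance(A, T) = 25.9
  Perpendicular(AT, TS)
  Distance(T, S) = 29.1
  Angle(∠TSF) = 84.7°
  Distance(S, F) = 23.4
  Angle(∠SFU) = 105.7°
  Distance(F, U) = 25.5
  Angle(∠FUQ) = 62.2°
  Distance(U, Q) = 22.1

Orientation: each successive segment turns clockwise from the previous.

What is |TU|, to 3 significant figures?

28.0

M is at the origin; ME runs at 148.0° with length 23.7, so E = (-20.1, 12.6). ∠MEA = 133.9° gives EA at 102° from the x-axis; with |EA| = 23.7, A = (-25.0, 35.7). ∠EAT = 49.2° gives AT at -28.9° from the x-axis; with |AT| = 25.9, T = (-2.31, 23.2). The perpendicularity gives TS at right angles to AT, so TS runs at -119°; with |TS| = 29.1, S = (-16.4, -2.24). ∠TSF = 84.7° gives SF at 146° from the x-axis; with |SF| = 23.4, F = (-35.7, 10.9). ∠SFU = 105.7° gives FU at 71.5° from the x-axis; with |FU| = 25.5, U = (-27.6, 35.1). Then |TU| = |U − T| = 28.0.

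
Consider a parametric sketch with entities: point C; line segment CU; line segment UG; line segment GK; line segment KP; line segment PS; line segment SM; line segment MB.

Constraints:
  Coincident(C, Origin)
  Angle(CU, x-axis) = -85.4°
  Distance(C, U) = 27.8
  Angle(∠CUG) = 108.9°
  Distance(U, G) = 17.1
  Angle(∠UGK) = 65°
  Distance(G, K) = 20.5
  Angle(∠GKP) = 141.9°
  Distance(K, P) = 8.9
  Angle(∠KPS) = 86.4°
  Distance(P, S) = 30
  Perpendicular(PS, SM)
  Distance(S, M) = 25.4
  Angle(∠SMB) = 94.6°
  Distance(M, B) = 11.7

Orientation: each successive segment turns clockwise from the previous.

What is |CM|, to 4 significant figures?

46.31

C is at the origin; CU runs at -85.4° with length 27.8, so U = (2.230, -27.71). ∠CUG = 108.9° gives UG at -156.5° from the x-axis; with |UG| = 17.1, G = (-13.45, -34.53). ∠UGK = 65.0° gives GK at 88.50° from the x-axis; with |GK| = 20.5, K = (-12.92, -14.04). ∠GKP = 141.9° gives KP at 50.40° from the x-axis; with |KP| = 8.9, P = (-7.242, -7.179). ∠KPS = 86.4° gives PS at -43.20° from the x-axis; with |PS| = 30.0, S = (14.63, -27.71). The perpendicularity gives SM at right angles to PS, so SM runs at -133.2°; with |SM| = 25.4, M = (-2.761, -46.23). Then |CM| = |M − C| = 46.31.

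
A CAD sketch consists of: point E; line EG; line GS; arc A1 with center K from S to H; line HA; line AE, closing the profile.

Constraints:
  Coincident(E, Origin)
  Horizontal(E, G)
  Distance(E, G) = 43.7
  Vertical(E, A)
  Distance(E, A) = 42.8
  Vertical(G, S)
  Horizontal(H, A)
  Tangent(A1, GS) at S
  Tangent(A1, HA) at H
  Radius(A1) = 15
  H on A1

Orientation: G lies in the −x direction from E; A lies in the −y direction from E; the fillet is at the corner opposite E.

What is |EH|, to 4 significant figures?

51.53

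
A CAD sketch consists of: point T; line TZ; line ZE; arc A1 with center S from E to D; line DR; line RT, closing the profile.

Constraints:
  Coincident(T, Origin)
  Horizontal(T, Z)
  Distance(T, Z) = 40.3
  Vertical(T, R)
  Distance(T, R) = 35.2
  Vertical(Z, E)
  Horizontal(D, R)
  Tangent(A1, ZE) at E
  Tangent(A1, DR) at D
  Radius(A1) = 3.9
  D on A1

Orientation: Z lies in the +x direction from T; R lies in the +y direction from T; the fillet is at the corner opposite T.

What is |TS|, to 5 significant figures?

48.007

T is at the origin; T and Z share the same y with |TZ| = 40.3 and Z on the +x side, so Z = (40.300, 0.0000). T and R share the same x with |TR| = 35.2 and R on the +y side, so R = (0.0000, 35.200). The virtual corner opposite T is at (40.300, 35.200). Tangency of A1 to ZE means the radius SE is perpendicular to ZE and A1 meets DR tangentially, so SD is at right angles to DR, with radius 3.9, so the center S sits 3.9 in from both sides at S = (36.400, 31.300). Then |TS| = |S − T| = 48.007.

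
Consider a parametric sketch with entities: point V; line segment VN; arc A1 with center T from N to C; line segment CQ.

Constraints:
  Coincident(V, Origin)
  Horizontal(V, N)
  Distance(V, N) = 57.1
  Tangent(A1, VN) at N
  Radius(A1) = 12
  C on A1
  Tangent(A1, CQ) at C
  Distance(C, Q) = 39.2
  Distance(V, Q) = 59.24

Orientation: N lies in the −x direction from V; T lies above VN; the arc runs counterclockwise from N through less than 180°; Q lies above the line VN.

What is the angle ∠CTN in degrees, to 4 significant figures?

75.92°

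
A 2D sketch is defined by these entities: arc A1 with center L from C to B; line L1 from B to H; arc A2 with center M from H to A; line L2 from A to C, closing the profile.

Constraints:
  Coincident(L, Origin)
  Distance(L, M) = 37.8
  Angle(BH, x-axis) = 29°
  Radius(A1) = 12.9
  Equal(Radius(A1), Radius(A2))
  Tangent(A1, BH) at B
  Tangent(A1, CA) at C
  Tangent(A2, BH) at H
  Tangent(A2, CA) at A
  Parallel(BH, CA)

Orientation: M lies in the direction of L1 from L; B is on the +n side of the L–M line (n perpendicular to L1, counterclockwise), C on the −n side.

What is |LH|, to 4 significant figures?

39.94

Tangency of A1 to both parallel lines with radius 12.9 puts B and C at L ± 12.9·n: B = (-6.254, 11.28), C = (6.254, -11.28). Equal radii place H and A the same way about M: H = M + 12.9·n = (26.81, 29.61), A = M − 12.9·n = (39.31, 7.043). Then |LH| = |H − L| = 39.94.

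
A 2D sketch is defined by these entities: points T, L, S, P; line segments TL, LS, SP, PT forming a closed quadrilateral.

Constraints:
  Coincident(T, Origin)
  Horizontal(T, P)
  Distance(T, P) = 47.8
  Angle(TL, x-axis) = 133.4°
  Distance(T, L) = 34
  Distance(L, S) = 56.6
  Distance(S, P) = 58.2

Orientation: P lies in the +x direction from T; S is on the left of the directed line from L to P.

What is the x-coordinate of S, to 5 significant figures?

25.270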